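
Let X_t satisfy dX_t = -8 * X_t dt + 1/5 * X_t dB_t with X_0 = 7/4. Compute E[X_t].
E[X_t] = 7*exp(-8*t)/4

For GBM dX = mu X dt + sigma X dB with X_0 = x_0, apply Itô to Y = log X: dY = (mu - sigma^2/2) dt + sigma dB, so Y_t = log(x_0) + (mu - sigma^2/2) t + sigma B_t and hence X_t = x_0 * exp((mu - sigma^2/2) t + sigma B_t).
With mu = -8, sigma = 1/5, x_0 = 7/4, this gives:
  X_t = 7/4 * exp((-401/50) * t + (1/5) * B_t).
Since sigma*B_t ~ Normal(0, sigma^2 t), E[exp(sigma*B_t)] = exp(sigma^2 t / 2); so E[X_t] = x_0 * exp((mu - sigma^2/2) t) * exp(sigma^2 t / 2) = x_0 * exp(mu t) = 7*exp(-8*t)/4.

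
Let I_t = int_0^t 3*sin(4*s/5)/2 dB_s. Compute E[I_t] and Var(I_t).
E[I_t] = 0; Var(I_t) = 9*t/8 - 45*sin(4*t/5)*cos(4*t/5)/32

The Itô integral of a deterministic integrand f(s) has mean 0 because each increment f(s) * (B_{s+ds} - B_s) has mean 0. By the Itô isometry:
  Var( int_0^t f(s) dB_s ) = E[ (int_0^t f(s) dB_s)^2 ] = int_0^t f(s)^2 ds.
Here f(s) = 3*sin(4*s/5)/2, so f(s)^2 = 9*sin(4*s/5)^2/4. Integrate:
  int_0^t (9*sin(4*s/5)^2/4) ds = 9*t/8 - 45*sin(4*t/5)*cos(4*t/5)/32.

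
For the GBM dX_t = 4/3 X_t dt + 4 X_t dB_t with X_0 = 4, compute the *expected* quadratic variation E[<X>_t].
E[<X>_t] = 96*exp(56*t/3)/7 - 96/7

<X>_t = int_0^t (4 * X_s)^2 ds. Taking expectation inside the integral: E[<X>_t] = 4^2 * int_0^t E[X_s^2] ds. For GBM, E[X_s^2] = x_0^2 * exp((2 mu + sigma^2) s). Integrating:
  E[<X>_t] = 4^2 * 4^2 * (exp((2*(4/3) + 4^2) t) - 1) / (2*(4/3) + 4^2)
           = 4^2 * 4^2 * (exp((56/3) t) - 1) / (56/3) = 96*exp(56*t/3)/7 - 96/7.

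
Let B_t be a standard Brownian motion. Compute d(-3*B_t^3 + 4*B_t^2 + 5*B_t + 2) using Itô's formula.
d(-3*B_t^3 + 4*B_t^2 + 5*B_t + 2) = (4 - 9*B_t) dt + (-9*B_t^2 + 8*B_t + 5) dB_t

Itô's formula for f(B_t) gives d f(B_t) = f'(B_t) dB_t + (1/2) f''(B_t) dt. Compute derivatives of f(x) = -3*x^3 + 4*x^2 + 5*x + 2:
  f'(x)  = -9*x^2 + 8*x + 5
  f''(x) = 8 - 18*x
Substitute x = B_t and multiply the f'' term by 1/2:
  drift     = (1/2) * (8 - 18*x) evaluated at B_t = 4 - 9*B_t
  diffusion = (-9*x^2 + 8*x + 5) evaluated at B_t = -9*B_t^2 + 8*B_t + 5
Therefore d(-3*B_t^3 + 4*B_t^2 + 5*B_t + 2) = (4 - 9*B_t) dt + (-9*B_t^2 + 8*B_t + 5) dB_t.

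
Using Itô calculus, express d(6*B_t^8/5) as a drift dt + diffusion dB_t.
d(6*B_t^8/5) = (168*B_t^6/5) dt + (48*B_t^7/5) dB_t

Itô's formula for f(B_t) gives d f(B_t) = f'(B_t) dB_t + (1/2) f''(B_t) dt. Compute derivatives of f(x) = 6*x^8/5:
  f'(x)  = 48*x^7/5
  f''(x) = 336*x^6/5
Substitute x = B_t and multiply the f'' term by 1/2:
  drift     = (1/2) * (336*x^6/5) evaluated at B_t = 168*B_t^6/5
  diffusion = (48*x^7/5) evaluated at B_t = 48*B_t^7/5
Therefore d(6*B_t^8/5) = (168*B_t^6/5) dt + (48*B_t^7/5) dB_t.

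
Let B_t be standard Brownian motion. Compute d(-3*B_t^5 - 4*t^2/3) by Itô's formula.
d(-3*B_t^5 - 4*t^2/3) = (-30*B_t^3 - 8*t/3) dt + (-15*B_t^4) dB_t

Itô's formula for f(t, x): d f(t, B_t) = (f_t + (1/2) f_xx) dt + f_x dB_t. Compute partials of f(t, x) = -4*t^2/3 - 3*x^5:
  f_t(t,x)  = -8*t/3
  f_x(t,x)  = -15*x^4
  f_xx(t,x) = -60*x^3
Assemble drift = f_t + (1/2) f_xx = -8*t/3 - 30*x^3 and diffusion = f_x = -15*x^4. Substituting x = B_t:
  d(-3*B_t^5 - 4*t^2/3) = (-30*B_t^3 - 8*t/3) dt + (-15*B_t^4) dB_t.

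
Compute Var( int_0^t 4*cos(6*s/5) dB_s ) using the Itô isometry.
Var = 8*t + 10*sin(12*t/5)/3

The Itô integral of a deterministic integrand f(s) has mean 0 because each increment f(s) * (B_{s+ds} - B_s) has mean 0. By the Itô isometry:
  Var( int_0^t f(s) dB_s ) = E[ (int_0^t f(s) dB_s)^2 ] = int_0^t f(s)^2 ds.
Here f(s) = 4*cos(6*s/5), so f(s)^2 = 16*cos(6*s/5)^2. Integrate:
  int_0^t (16*cos(6*s/5)^2) ds = 8*t + 10*sin(12*t/5)/3.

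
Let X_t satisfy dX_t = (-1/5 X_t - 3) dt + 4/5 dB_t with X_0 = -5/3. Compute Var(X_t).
Var(X_t) = 8/5 - 8*exp(-2*t/5)/5

The variance V(t) = Var(X_t) satisfies V'(t) = 2 a V(t) + c^2 with V(0) = 0 (drift coefficient is linear in X, diffusion is constant). With a = -1/5, c = 4/5, the solution is
  V(t) = (c^2 / (2 a)) * (exp(2 a t) - 1)
       = ((4/5)^2 / (2*(-1/5))) * (exp((-2/5) t) - 1)
       = 8/5 - 8*exp(-2*t/5)/5.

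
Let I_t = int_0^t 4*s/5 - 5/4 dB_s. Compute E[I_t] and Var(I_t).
E[I_t] = 0; Var(I_t) = t*(256*t^2 - 1200*t + 1875)/1200

The Itô integral of a deterministic integrand f(s) has mean 0 because each increment f(s) * (B_{s+ds} - B_s) has mean 0. By the Itô isometry:
  Var( int_0^t f(s) dB_s ) = E[ (int_0^t f(s) dB_s)^2 ] = int_0^t f(s)^2 ds.
Here f(s) = 4*s/5 - 5/4, so f(s)^2 = (16*s - 25)^2/400. Integrate:
  int_0^t ((16*s - 25)^2/400) ds = t*(256*t^2 - 1200*t + 1875)/1200.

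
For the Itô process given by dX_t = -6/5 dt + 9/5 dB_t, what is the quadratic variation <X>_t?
<X>_t = 81*t/25

For an Itô process dX_t = a(t) dt + b(t) dB_t, the quadratic variation is <X>_t = int_0^t b(s)^2 ds (the drift term does not contribute). Here b(s) = 9/5, so
  b(s)^2 = 81/25.
Integrating from 0 to t:
  <X>_t = int_0^t (81/25) ds = 81*t/25.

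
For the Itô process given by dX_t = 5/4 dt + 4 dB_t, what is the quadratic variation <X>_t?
<X>_t = 16*t

For an Itô process dX_t = a(t) dt + b(t) dB_t, the quadratic variation is <X>_t = int_0^t b(s)^2 ds (the drift term does not contribute). Here b(s) = 4, so
  b(s)^2 = 16.
Integrating from 0 to t:
  <X>_t = int_0^t (16) ds = 16*t.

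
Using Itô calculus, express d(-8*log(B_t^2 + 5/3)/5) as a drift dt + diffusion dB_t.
d(-8*log(B_t^2 + 5/3)/5) = (24*(3*B_t^2 - 5)/(5*(3*B_t^2 + 5)^2)) dt + (-48*B_t/(15*B_t^2 + 25)) dB_t

Itô's formula for f(B_t) gives d f(B_t) = f'(B_t) dB_t + (1/2) f''(B_t) dt. Compute derivatives of f(x) = -8*log(x^2 + 5/3)/5:
  f'(x)  = -48*x/(15*x^2 + 25)
  f''(x) = 48*(3*x^2 - 5)/(5*(3*x^2 + 5)^2)
Substitute x = B_t and multiply the f'' term by 1/2:
  drift     = (1/2) * (48*(3*x^2 - 5)/(5*(3*x^2 + 5)^2)) evaluated at B_t = 24*(3*B_t^2 - 5)/(5*(3*B_t^2 + 5)^2)
  diffusion = (-48*x/(15*x^2 + 25)) evaluated at B_t = -48*B_t/(15*B_t^2 + 25)
Therefore d(-8*log(B_t^2 + 5/3)/5) = (24*(3*B_t^2 - 5)/(5*(3*B_t^2 + 5)^2)) dt + (-48*B_t/(15*B_t^2 + 25)) dB_t.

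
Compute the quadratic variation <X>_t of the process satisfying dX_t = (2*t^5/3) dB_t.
<X>_t = 4*t^11/99

For an Itô process dX_t = a(t) dt + b(t) dB_t, the quadratic variation is <X>_t = int_0^t b(s)^2 ds (the drift term does not contribute). Here b(s) = 2*s^5/3, so
  b(s)^2 = 4*s^10/9.
Integrating from 0 to t:
  <X>_t = int_0^t (4*s^10/9) ds = 4*t^11/99.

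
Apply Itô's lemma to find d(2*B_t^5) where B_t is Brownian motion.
d(2*B_t^5) = (20*B_t^3) dt + (10*B_t^4) dB_t

Itô's formula for f(B_t) gives d f(B_t) = f'(B_t) dB_t + (1/2) f''(B_t) dt. Compute derivatives of f(x) = 2*x^5:
  f'(x)  = 10*x^4
  f''(x) = 40*x^3
Substitute x = B_t and multiply the f'' term by 1/2:
  drift     = (1/2) * (40*x^3) evaluated at B_t = 20*B_t^3
  diffusion = (10*x^4) evaluated at B_t = 10*B_t^4
Therefore d(2*B_t^5) = (20*B_t^3) dt + (10*B_t^4) dB_t.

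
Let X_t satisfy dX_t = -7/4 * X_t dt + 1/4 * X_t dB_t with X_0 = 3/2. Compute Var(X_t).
Var(X_t) = (9*exp(t/16) - 9)*exp(-7*t/2)/4

For GBM dX = mu X dt + sigma X dB with X_0 = x_0, apply Itô to Y = log X: dY = (mu - sigma^2/2) dt + sigma dB, so Y_t = log(x_0) + (mu - sigma^2/2) t + sigma B_t and hence X_t = x_0 * exp((mu - sigma^2/2) t + sigma B_t).
With mu = -7/4, sigma = 1/4, x_0 = 3/2, this gives:
  X_t = 3/2 * exp((-57/32) * t + (1/4) * B_t).
Since sigma*B_t ~ Normal(0, sigma^2 t), E[exp(sigma*B_t)] = exp(sigma^2 t / 2); so E[X_t] = x_0 * exp((mu - sigma^2/2) t) * exp(sigma^2 t / 2) = x_0 * exp(mu t) = 3*exp(-7*t/4)/2.
Var(X_t) = E[X_t^2] - (E[X_t])^2 = x_0^2 * exp(2 mu t) * (exp(sigma^2 t) - 1) = (9*exp(t/16) - 9)*exp(-7*t/2)/4.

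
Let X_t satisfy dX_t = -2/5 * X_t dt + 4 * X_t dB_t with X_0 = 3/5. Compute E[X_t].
E[X_t] = 3*exp(-2*t/5)/5

For GBM dX = mu X dt + sigma X dB with X_0 = x_0, apply Itô to Y = log X: dY = (mu - sigma^2/2) dt + sigma dB, so Y_t = log(x_0) + (mu - sigma^2/2) t + sigma B_t and hence X_t = x_0 * exp((mu - sigma^2/2) t + sigma B_t).
With mu = -2/5, sigma = 4, x_0 = 3/5, this gives:
  X_t = 3/5 * exp((-42/5) * t + (4) * B_t).
Since sigma*B_t ~ Normal(0, sigma^2 t), E[exp(sigma*B_t)] = exp(sigma^2 t / 2); so E[X_t] = x_0 * exp((mu - sigma^2/2) t) * exp(sigma^2 t / 2) = x_0 * exp(mu t) = 3*exp(-2*t/5)/5.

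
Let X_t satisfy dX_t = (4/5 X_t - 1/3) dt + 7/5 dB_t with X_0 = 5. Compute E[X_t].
E[X_t] = 55*exp(4*t/5)/12 + 5/12

Taking expectations and using E[dB_t] = 0, the mean m(t) = E[X_t] satisfies the ODE m'(t) = a m(t) + b with m(0) = x_0. With a = 4/5, b = -1/3, x_0 = 5, the solution is
  m(t) = x_0 * exp(a t) + (b/a) * (exp(a t) - 1)
       = 5 * exp((4/5) t) + ((-1/3)/(4/5)) * (exp((4/5) t) - 1)
       = 55*exp(4*t/5)/12 + 5/12.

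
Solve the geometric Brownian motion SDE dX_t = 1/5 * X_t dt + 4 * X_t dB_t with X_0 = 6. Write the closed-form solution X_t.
X_t = 6 * exp((-39/5) * t + (4) * B_t)

For GBM dX = mu X dt + sigma X dB with X_0 = x_0, apply Itô to Y = log X: dY = (mu - sigma^2/2) dt + sigma dB, so Y_t = log(x_0) + (mu - sigma^2/2) t + sigma B_t and hence X_t = x_0 * exp((mu - sigma^2/2) t + sigma B_t).
With mu = 1/5, sigma = 4, x_0 = 6, this gives:
  X_t = 6 * exp((-39/5) * t + (4) * B_t).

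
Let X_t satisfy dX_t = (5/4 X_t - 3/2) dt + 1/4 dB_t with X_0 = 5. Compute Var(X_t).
Var(X_t) = exp(5*t/2)/40 - 1/40

The variance V(t) = Var(X_t) satisfies V'(t) = 2 a V(t) + c^2 with V(0) = 0 (drift coefficient is linear in X, diffusion is constant). With a = 5/4, c = 1/4, the solution is
  V(t) = (c^2 / (2 a)) * (exp(2 a t) - 1)
       = ((1/4)^2 / (2*(5/4))) * (exp((5/2) t) - 1)
       = exp(5*t/2)/40 - 1/40.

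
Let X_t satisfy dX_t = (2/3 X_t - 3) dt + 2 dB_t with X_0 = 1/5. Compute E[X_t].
E[X_t] = 9/2 - 43*exp(2*t/3)/10

Taking expectations and using E[dB_t] = 0, the mean m(t) = E[X_t] satisfies the ODE m'(t) = a m(t) + b with m(0) = x_0. With a = 2/3, b = -3, x_0 = 1/5, the solution is
  m(t) = x_0 * exp(a t) + (b/a) * (exp(a t) - 1)
       = (1/5) * exp((2/3) t) + ((-3)/(2/3)) * (exp((2/3) t) - 1)
       = 9/2 - 43*exp(2*t/3)/10.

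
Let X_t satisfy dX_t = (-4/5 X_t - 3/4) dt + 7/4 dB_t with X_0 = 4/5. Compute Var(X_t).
Var(X_t) = 245/128 - 245*exp(-8*t/5)/128

The variance V(t) = Var(X_t) satisfies V'(t) = 2 a V(t) + c^2 with V(0) = 0 (drift coefficient is linear in X, diffusion is constant). With a = -4/5, c = 7/4, the solution is
  V(t) = (c^2 / (2 a)) * (exp(2 a t) - 1)
       = ((7/4)^2 / (2*(-4/5))) * (exp((-8/5) t) - 1)
       = 245/128 - 245*exp(-8*t/5)/128.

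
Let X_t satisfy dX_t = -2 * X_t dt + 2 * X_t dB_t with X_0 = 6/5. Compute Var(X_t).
Var(X_t) = 36/25 - 36*exp(-4*t)/25

For GBM dX = mu X dt + sigma X dB with X_0 = x_0, apply Itô to Y = log X: dY = (mu - sigma^2/2) dt + sigma dB, so Y_t = log(x_0) + (mu - sigma^2/2) t + sigma B_t and hence X_t = x_0 * exp((mu - sigma^2/2) t + sigma B_t).
With mu = -2, sigma = 2, x_0 = 6/5, this gives:
  X_t = 6/5 * exp((-4) * t + (2) * B_t).
Since sigma*B_t ~ Normal(0, sigma^2 t), E[exp(sigma*B_t)] = exp(sigma^2 t / 2); so E[X_t] = x_0 * exp((mu - sigma^2/2) t) * exp(sigma^2 t / 2) = x_0 * exp(mu t) = 6*exp(-2*t)/5.
Var(X_t) = E[X_t^2] - (E[X_t])^2 = x_0^2 * exp(2 mu t) * (exp(sigma^2 t) - 1) = 36/25 - 36*exp(-4*t)/25.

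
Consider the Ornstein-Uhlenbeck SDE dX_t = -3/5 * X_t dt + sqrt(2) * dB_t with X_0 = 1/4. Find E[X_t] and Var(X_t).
E[X_t] = exp(-3*t/5)/4; Var(X_t) = 5/3 - 5*exp(-6*t/5)/3

The OU SDE dX = -theta X dt + sigma dB admits the integrating factor exp(theta t): d(exp(theta t) X_t) = sigma exp(theta t) dB_t. Integrating from 0 to t:
  X_t = x_0 * exp(-theta t) + sigma * int_0^t exp(-theta (t-s)) dB_s.
The Itô integral has mean 0 and (by the Itô isometry) variance sigma^2 * int_0^t exp(-2 theta (t - s)) ds = sigma^2 * (1 - exp(-2 theta t)) / (2 theta).
With theta = 3/5, sigma = sqrt(2), x_0 = 1/4:
  E[X_t] = 1/4 * exp(-3/5 t) = exp(-3*t/5)/4
  Var(X_t) = (sqrt(2))^2 * (1 - exp(-2*3/5 t)) / (2 * 3/5) = 5/3 - 5*exp(-6*t/5)/3.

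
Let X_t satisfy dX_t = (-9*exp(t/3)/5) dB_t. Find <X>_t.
<X>_t = 243*exp(2*t/3)/50 - 243/50

For an Itô process dX_t = a(t) dt + b(t) dB_t, the quadratic variation is <X>_t = int_0^t b(s)^2 ds (the drift term does not contribute). Here b(s) = -9*exp(s/3)/5, so
  b(s)^2 = 81*exp(2*s/3)/25.
Integrating from 0 to t:
  <X>_t = int_0^t (81*exp(2*s/3)/25) ds = 243*exp(2*t/3)/50 - 243/50.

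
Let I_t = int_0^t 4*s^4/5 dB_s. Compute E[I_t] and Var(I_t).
E[I_t] = 0; Var(I_t) = 16*t^9/225

The Itô integral of a deterministic integrand f(s) has mean 0 because each increment f(s) * (B_{s+ds} - B_s) has mean 0. By the Itô isometry:
  Var( int_0^t f(s) dB_s ) = E[ (int_0^t f(s) dB_s)^2 ] = int_0^t f(s)^2 ds.
Here f(s) = 4*s^4/5, so f(s)^2 = 16*s^8/25. Integrate:
  int_0^t (16*s^8/25) ds = 16*t^9/225.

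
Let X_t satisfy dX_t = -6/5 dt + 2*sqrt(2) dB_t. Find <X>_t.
<X>_t = 8*t

For an Itô process dX_t = a(t) dt + b(t) dB_t, the quadratic variation is <X>_t = int_0^t b(s)^2 ds (the drift term does not contribute). Here b(s) = 2*sqrt(2), so
  b(s)^2 = 8.
Integrating from 0 to t:
  <X>_t = int_0^t (8) ds = 8*t.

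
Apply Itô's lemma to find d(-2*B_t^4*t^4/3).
d(-2*B_t^4*t^4/3) = (B_t^2*t^3*(-8*B_t^2/3 - 4*t)) dt + (-8*B_t^3*t^4/3) dB_t

Itô's formula for f(t, x): d f(t, B_t) = (f_t + (1/2) f_xx) dt + f_x dB_t. Compute partials of f(t, x) = -2*t^4*x^4/3:
  f_t(t,x)  = -8*t^3*x^4/3
  f_x(t,x)  = -8*t^4*x^3/3
  f_xx(t,x) = -8*t^4*x^2
Assemble drift = f_t + (1/2) f_xx = t^3*x^2*(-4*t - 8*x^2/3) and diffusion = f_x = -8*t^4*x^3/3. Substituting x = B_t:
  d(-2*B_t^4*t^4/3) = (B_t^2*t^3*(-8*B_t^2/3 - 4*t)) dt + (-8*B_t^3*t^4/3) dB_t.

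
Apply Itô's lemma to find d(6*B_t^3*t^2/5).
d(6*B_t^3*t^2/5) = (6*B_t*t*(2*B_t^2 + 3*t)/5) dt + (18*B_t^2*t^2/5) dB_t

Itô's formula for f(t, x): d f(t, B_t) = (f_t + (1/2) f_xx) dt + f_x dB_t. Compute partials of f(t, x) = 6*t^2*x^3/5:
  f_t(t,x)  = 12*t*x^3/5
  f_x(t,x)  = 18*t^2*x^2/5
  f_xx(t,x) = 36*t^2*x/5
Assemble drift = f_t + (1/2) f_xx = 6*t*x*(3*t + 2*x^2)/5 and diffusion = f_x = 18*t^2*x^2/5. Substituting x = B_t:
  d(6*B_t^3*t^2/5) = (6*B_t*t*(2*B_t^2 + 3*t)/5) dt + (18*B_t^2*t^2/5) dB_t.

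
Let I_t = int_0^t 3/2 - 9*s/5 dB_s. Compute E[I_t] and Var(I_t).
E[I_t] = 0; Var(I_t) = 9*t*(12*t^2 - 30*t + 25)/100

The Itô integral of a deterministic integrand f(s) has mean 0 because each increment f(s) * (B_{s+ds} - B_s) has mean 0. By the Itô isometry:
  Var( int_0^t f(s) dB_s ) = E[ (int_0^t f(s) dB_s)^2 ] = int_0^t f(s)^2 ds.
Here f(s) = 3/2 - 9*s/5, so f(s)^2 = 9*(6*s - 5)^2/100. Integrate:
  int_0^t (9*(6*s - 5)^2/100) ds = 9*t*(12*t^2 - 30*t + 25)/100.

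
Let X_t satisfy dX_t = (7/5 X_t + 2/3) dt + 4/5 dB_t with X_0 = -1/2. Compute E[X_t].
E[X_t] = -exp(7*t/5)/42 - 10/21

Taking expectations and using E[dB_t] = 0, the mean m(t) = E[X_t] satisfies the ODE m'(t) = a m(t) + b with m(0) = x_0. With a = 7/5, b = 2/3, x_0 = -1/2, the solution is
  m(t) = x_0 * exp(a t) + (b/a) * (exp(a t) - 1)
       = (-1/2) * exp((7/5) t) + ((2/3)/(7/5)) * (exp((7/5) t) - 1)
       = -exp(7*t/5)/42 - 10/21.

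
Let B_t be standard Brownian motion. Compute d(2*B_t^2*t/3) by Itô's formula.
d(2*B_t^2*t/3) = (2*B_t^2/3 + 2*t/3) dt + (4*B_t*t/3) dB_t

Itô's formula for f(t, x): d f(t, B_t) = (f_t + (1/2) f_xx) dt + f_x dB_t. Compute partials of f(t, x) = 2*t*x^2/3:
  f_t(t,x)  = 2*x^2/3
  f_x(t,x)  = 4*t*x/3
  f_xx(t,x) = 4*t/3
Assemble drift = f_t + (1/2) f_xx = 2*t/3 + 2*x^2/3 and diffusion = f_x = 4*t*x/3. Substituting x = B_t:
  d(2*B_t^2*t/3) = (2*B_t^2/3 + 2*t/3) dt + (4*B_t*t/3) dB_t.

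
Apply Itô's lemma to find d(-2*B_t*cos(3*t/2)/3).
d(-2*B_t*cos(3*t/2)/3) = (B_t*sin(3*t/2)) dt + (-2*cos(3*t/2)/3) dB_t

Itô's formula for f(t, x): d f(t, B_t) = (f_t + (1/2) f_xx) dt + f_x dB_t. Compute partials of f(t, x) = -2*x*cos(3*t/2)/3:
  f_t(t,x)  = x*sin(3*t/2)
  f_x(t,x)  = -2*cos(3*t/2)/3
  f_xx(t,x) = 0
Assemble drift = f_t + (1/2) f_xx = x*sin(3*t/2) and diffusion = f_x = -2*cos(3*t/2)/3. Substituting x = B_t:
  d(-2*B_t*cos(3*t/2)/3) = (B_t*sin(3*t/2)) dt + (-2*cos(3*t/2)/3) dB_t.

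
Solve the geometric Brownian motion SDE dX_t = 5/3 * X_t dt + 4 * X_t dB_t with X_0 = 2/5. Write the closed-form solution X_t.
X_t = 2/5 * exp((-19/3) * t + (4) * B_t)

For GBM dX = mu X dt + sigma X dB with X_0 = x_0, apply Itô to Y = log X: dY = (mu - sigma^2/2) dt + sigma dB, so Y_t = log(x_0) + (mu - sigma^2/2) t + sigma B_t and hence X_t = x_0 * exp((mu - sigma^2/2) t + sigma B_t).
With mu = 5/3, sigma = 4, x_0 = 2/5, this gives:
  X_t = 2/5 * exp((-19/3) * t + (4) * B_t).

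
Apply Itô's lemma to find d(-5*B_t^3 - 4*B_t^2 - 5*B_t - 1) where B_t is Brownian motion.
d(-5*B_t^3 - 4*B_t^2 - 5*B_t - 1) = (-15*B_t - 4) dt + (-15*B_t^2 - 8*B_t - 5) dB_t

Itô's formula for f(B_t) gives d f(B_t) = f'(B_t) dB_t + (1/2) f''(B_t) dt. Compute derivatives of f(x) = -5*x^3 - 4*x^2 - 5*x - 1:
  f'(x)  = -15*x^2 - 8*x - 5
  f''(x) = -30*x - 8
Substitute x = B_t and multiply the f'' term by 1/2:
  drift     = (1/2) * (-30*x - 8) evaluated at B_t = -15*B_t - 4
  diffusion = (-15*x^2 - 8*x - 5) evaluated at B_t = -15*B_t^2 - 8*B_t - 5
Therefore d(-5*B_t^3 - 4*B_t^2 - 5*B_t - 1) = (-15*B_t - 4) dt + (-15*B_t^2 - 8*B_t - 5) dB_t.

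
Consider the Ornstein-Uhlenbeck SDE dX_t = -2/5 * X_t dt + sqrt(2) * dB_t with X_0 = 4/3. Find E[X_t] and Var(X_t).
E[X_t] = 4*exp(-2*t/5)/3; Var(X_t) = 5/2 - 5*exp(-4*t/5)/2

The OU SDE dX = -theta X dt + sigma dB admits the integrating factor exp(theta t): d(exp(theta t) X_t) = sigma exp(theta t) dB_t. Integrating from 0 to t:
  X_t = x_0 * exp(-theta t) + sigma * int_0^t exp(-theta (t-s)) dB_s.
The Itô integral has mean 0 and (by the Itô isometry) variance sigma^2 * int_0^t exp(-2 theta (t - s)) ds = sigma^2 * (1 - exp(-2 theta t)) / (2 theta).
With theta = 2/5, sigma = sqrt(2), x_0 = 4/3:
  E[X_t] = 4/3 * exp(-2/5 t) = 4*exp(-2*t/5)/3
  Var(X_t) = (sqrt(2))^2 * (1 - exp(-2*2/5 t)) / (2 * 2/5) = 5/2 - 5*exp(-4*t/5)/2.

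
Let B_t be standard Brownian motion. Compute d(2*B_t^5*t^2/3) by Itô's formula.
d(2*B_t^5*t^2/3) = (4*B_t^3*t*(B_t^2 + 5*t)/3) dt + (10*B_t^4*t^2/3) dB_t

Itô's formula for f(t, x): d f(t, B_t) = (f_t + (1/2) f_xx) dt + f_x dB_t. Compute partials of f(t, x) = 2*t^2*x^5/3:
  f_t(t,x)  = 4*t*x^5/3
  f_x(t,x)  = 10*t^2*x^4/3
  f_xx(t,x) = 40*t^2*x^3/3
Assemble drift = f_t + (1/2) f_xx = 4*t*x^3*(5*t + x^2)/3 and diffusion = f_x = 10*t^2*x^4/3. Substituting x = B_t:
  d(2*B_t^5*t^2/3) = (4*B_t^3*t*(B_t^2 + 5*t)/3) dt + (10*B_t^4*t^2/3) dB_t.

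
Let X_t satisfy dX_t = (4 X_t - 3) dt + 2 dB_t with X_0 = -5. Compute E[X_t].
E[X_t] = 3/4 - 23*exp(4*t)/4

Taking expectations and using E[dB_t] = 0, the mean m(t) = E[X_t] satisfies the ODE m'(t) = a m(t) + b with m(0) = x_0. With a = 4, b = -3, x_0 = -5, the solution is
  m(t) = x_0 * exp(a t) + (b/a) * (exp(a t) - 1)
       = (-5) * exp(4 t) + ((-3)/4) * (exp(4 t) - 1)
       = 3/4 - 23*exp(4*t)/4.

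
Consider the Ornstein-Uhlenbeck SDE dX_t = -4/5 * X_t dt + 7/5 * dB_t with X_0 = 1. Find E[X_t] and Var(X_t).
E[X_t] = exp(-4*t/5); Var(X_t) = 49/40 - 49*exp(-8*t/5)/40

The OU SDE dX = -theta X dt + sigma dB admits the integrating factor exp(theta t): d(exp(theta t) X_t) = sigma exp(theta t) dB_t. Integrating from 0 to t:
  X_t = x_0 * exp(-theta t) + sigma * int_0^t exp(-theta (t-s)) dB_s.
The Itô integral has mean 0 and (by the Itô isometry) variance sigma^2 * int_0^t exp(-2 theta (t - s)) ds = sigma^2 * (1 - exp(-2 theta t)) / (2 theta).
With theta = 4/5, sigma = 7/5, x_0 = 1:
  E[X_t] = 1 * exp(-4/5 t) = exp(-4*t/5)
  Var(X_t) = (7/5)^2 * (1 - exp(-2*4/5 t)) / (2 * 4/5) = 49/40 - 49*exp(-8*t/5)/40.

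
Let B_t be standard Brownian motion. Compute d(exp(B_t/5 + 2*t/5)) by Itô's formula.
d(exp(B_t/5 + 2*t/5)) = (21*exp(B_t/5 + 2*t/5)/50) dt + (exp(B_t/5 + 2*t/5)/5) dB_t

Itô's formula for f(t, x): d f(t, B_t) = (f_t + (1/2) f_xx) dt + f_x dB_t. Compute partials of f(t, x) = exp(2*t/5 + x/5):
  f_t(t,x)  = 2*exp(2*t/5 + x/5)/5
  f_x(t,x)  = exp(2*t/5 + x/5)/5
  f_xx(t,x) = exp(2*t/5 + x/5)/25
Assemble drift = f_t + (1/2) f_xx = 21*exp(2*t/5 + x/5)/50 and diffusion = f_x = exp(2*t/5 + x/5)/5. Substituting x = B_t:
  d(exp(B_t/5 + 2*t/5)) = (21*exp(B_t/5 + 2*t/5)/50) dt + (exp(B_t/5 + 2*t/5)/5) dB_t.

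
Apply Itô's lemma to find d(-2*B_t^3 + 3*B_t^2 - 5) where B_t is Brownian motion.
d(-2*B_t^3 + 3*B_t^2 - 5) = (3 - 6*B_t) dt + (6*B_t*(1 - B_t)) dB_t

Itô's formula for f(B_t) gives d f(B_t) = f'(B_t) dB_t + (1/2) f''(B_t) dt. Compute derivatives of f(x) = -2*x^3 + 3*x^2 - 5:
  f'(x)  = 6*x*(1 - x)
  f''(x) = 6 - 12*x
Substitute x = B_t and multiply the f'' term by 1/2:
  drift     = (1/2) * (6 - 12*x) evaluated at B_t = 3 - 6*B_t
  diffusion = (6*x*(1 - x)) evaluated at B_t = 6*B_t*(1 - B_t)
Therefore d(-2*B_t^3 + 3*B_t^2 - 5) = (3 - 6*B_t) dt + (6*B_t*(1 - B_t)) dB_t.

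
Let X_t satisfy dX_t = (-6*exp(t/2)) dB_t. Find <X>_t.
<X>_t = 36*exp(t) - 36

For an Itô process dX_t = a(t) dt + b(t) dB_t, the quadratic variation is <X>_t = int_0^t b(s)^2 ds (the drift term does not contribute). Here b(s) = -6*exp(s/2), so
  b(s)^2 = 36*exp(s).
Integrating from 0 to t:
  <X>_t = int_0^t (36*exp(s)) ds = 36*exp(t) - 36.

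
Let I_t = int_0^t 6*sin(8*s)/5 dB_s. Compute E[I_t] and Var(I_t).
E[I_t] = 0; Var(I_t) = 18*t/25 - 9*sin(8*t)*cos(8*t)/100

The Itô integral of a deterministic integrand f(s) has mean 0 because each increment f(s) * (B_{s+ds} - B_s) has mean 0. By the Itô isometry:
  Var( int_0^t f(s) dB_s ) = E[ (int_0^t f(s) dB_s)^2 ] = int_0^t f(s)^2 ds.
Here f(s) = 6*sin(8*s)/5, so f(s)^2 = 36*sin(8*s)^2/25. Integrate:
  int_0^t (36*sin(8*s)^2/25) ds = 18*t/25 - 9*sin(8*t)*cos(8*t)/100.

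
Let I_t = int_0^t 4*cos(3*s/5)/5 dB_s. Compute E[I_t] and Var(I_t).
E[I_t] = 0; Var(I_t) = 8*t/25 + 4*sin(6*t/5)/15

The Itô integral of a deterministic integrand f(s) has mean 0 because each increment f(s) * (B_{s+ds} - B_s) has mean 0. By the Itô isometry:
  Var( int_0^t f(s) dB_s ) = E[ (int_0^t f(s) dB_s)^2 ] = int_0^t f(s)^2 ds.
Here f(s) = 4*cos(3*s/5)/5, so f(s)^2 = 16*cos(3*s/5)^2/25. Integrate:
  int_0^t (16*cos(3*s/5)^2/25) ds = 8*t/25 + 4*sin(6*t/5)/15.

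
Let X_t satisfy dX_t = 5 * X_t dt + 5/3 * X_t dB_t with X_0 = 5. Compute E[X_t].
E[X_t] = 5*exp(5*t)

For GBM dX = mu X dt + sigma X dB with X_0 = x_0, apply Itô to Y = log X: dY = (mu - sigma^2/2) dt + sigma dB, so Y_t = log(x_0) + (mu - sigma^2/2) t + sigma B_t and hence X_t = x_0 * exp((mu - sigma^2/2) t + sigma B_t).
With mu = 5, sigma = 5/3, x_0 = 5, this gives:
  X_t = 5 * exp((65/18) * t + (5/3) * B_t).
Since sigma*B_t ~ Normal(0, sigma^2 t), E[exp(sigma*B_t)] = exp(sigma^2 t / 2); so E[X_t] = x_0 * exp((mu - sigma^2/2) t) * exp(sigma^2 t / 2) = x_0 * exp(mu t) = 5*exp(5*t).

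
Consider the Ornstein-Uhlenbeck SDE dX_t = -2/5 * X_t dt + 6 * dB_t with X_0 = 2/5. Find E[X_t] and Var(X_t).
E[X_t] = 2*exp(-2*t/5)/5; Var(X_t) = 45 - 45*exp(-4*t/5)

The OU SDE dX = -theta X dt + sigma dB admits the integrating factor exp(theta t): d(exp(theta t) X_t) = sigma exp(theta t) dB_t. Integrating from 0 to t:
  X_t = x_0 * exp(-theta t) + sigma * int_0^t exp(-theta (t-s)) dB_s.
The Itô integral has mean 0 and (by the Itô isometry) variance sigma^2 * int_0^t exp(-2 theta (t - s)) ds = sigma^2 * (1 - exp(-2 theta t)) / (2 theta).
With theta = 2/5, sigma = 6, x_0 = 2/5:
  E[X_t] = 2/5 * exp(-2/5 t) = 2*exp(-2*t/5)/5
  Var(X_t) = (6)^2 * (1 - exp(-2*2/5 t)) / (2 * 2/5) = 45 - 45*exp(-4*t/5).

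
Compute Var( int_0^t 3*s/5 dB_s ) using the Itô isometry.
Var = 3*t^3/25

The Itô integral of a deterministic integrand f(s) has mean 0 because each increment f(s) * (B_{s+ds} - B_s) has mean 0. By the Itô isometry:
  Var( int_0^t f(s) dB_s ) = E[ (int_0^t f(s) dB_s)^2 ] = int_0^t f(s)^2 ds.
Here f(s) = 3*s/5, so f(s)^2 = 9*s^2/25. Integrate:
  int_0^t (9*s^2/25) ds = 3*t^3/25.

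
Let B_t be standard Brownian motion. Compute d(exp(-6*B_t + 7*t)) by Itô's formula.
d(exp(-6*B_t + 7*t)) = (25*exp(-6*B_t + 7*t)) dt + (-6*exp(-6*B_t + 7*t)) dB_t

Itô's formula for f(t, x): d f(t, B_t) = (f_t + (1/2) f_xx) dt + f_x dB_t. Compute partials of f(t, x) = exp(7*t - 6*x):
  f_t(t,x)  = 7*exp(7*t - 6*x)
  f_x(t,x)  = -6*exp(7*t - 6*x)
  f_xx(t,x) = 36*exp(7*t - 6*x)
Assemble drift = f_t + (1/2) f_xx = 25*exp(7*t - 6*x) and diffusion = f_x = -6*exp(7*t - 6*x). Substituting x = B_t:
  d(exp(-6*B_t + 7*t)) = (25*exp(-6*B_t + 7*t)) dt + (-6*exp(-6*B_t + 7*t)) dB_t.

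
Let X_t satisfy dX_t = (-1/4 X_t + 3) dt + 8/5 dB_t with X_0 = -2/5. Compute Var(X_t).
Var(X_t) = 128/25 - 128*exp(-t/2)/25

The variance V(t) = Var(X_t) satisfies V'(t) = 2 a V(t) + c^2 with V(0) = 0 (drift coefficient is linear in X, diffusion is constant). With a = -1/4, c = 8/5, the solution is
  V(t) = (c^2 / (2 a)) * (exp(2 a t) - 1)
       = ((8/5)^2 / (2*(-1/4))) * (exp((-1/2) t) - 1)
       = 128/25 - 128*exp(-t/2)/25.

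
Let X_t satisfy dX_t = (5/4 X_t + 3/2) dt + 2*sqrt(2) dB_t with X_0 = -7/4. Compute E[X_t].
E[X_t] = -11*exp(5*t/4)/20 - 6/5

Taking expectations and using E[dB_t] = 0, the mean m(t) = E[X_t] satisfies the ODE m'(t) = a m(t) + b with m(0) = x_0. With a = 5/4, b = 3/2, x_0 = -7/4, the solution is
  m(t) = x_0 * exp(a t) + (b/a) * (exp(a t) - 1)
       = (-7/4) * exp((5/4) t) + ((3/2)/(5/4)) * (exp((5/4) t) - 1)
       = -11*exp(5*t/4)/20 - 6/5.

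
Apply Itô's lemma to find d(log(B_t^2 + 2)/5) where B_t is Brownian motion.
d(log(B_t^2 + 2)/5) = ((2 - B_t^2)/(5*(B_t^2 + 2)^2)) dt + (2*B_t/(5*(B_t^2 + 2))) dB_t

Itô's formula for f(B_t) gives d f(B_t) = f'(B_t) dB_t + (1/2) f''(B_t) dt. Compute derivatives of f(x) = log(x^2 + 2)/5:
  f'(x)  = 2*x/(5*(x^2 + 2))
  f''(x) = 2*(2 - x^2)/(5*(x^2 + 2)^2)
Substitute x = B_t and multiply the f'' term by 1/2:
  drift     = (1/2) * (2*(2 - x^2)/(5*(x^2 + 2)^2)) evaluated at B_t = (2 - B_t^2)/(5*(B_t^2 + 2)^2)
  diffusion = (2*x/(5*(x^2 + 2))) evaluated at B_t = 2*B_t/(5*(B_t^2 + 2))
Therefore d(log(B_t^2 + 2)/5) = ((2 - B_t^2)/(5*(B_t^2 + 2)^2)) dt + (2*B_t/(5*(B_t^2 + 2))) dB_t.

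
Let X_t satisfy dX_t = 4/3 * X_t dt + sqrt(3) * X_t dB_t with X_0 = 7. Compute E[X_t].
E[X_t] = 7*exp(4*t/3)

For GBM dX = mu X dt + sigma X dB with X_0 = x_0, apply Itô to Y = log X: dY = (mu - sigma^2/2) dt + sigma dB, so Y_t = log(x_0) + (mu - sigma^2/2) t + sigma B_t and hence X_t = x_0 * exp((mu - sigma^2/2) t + sigma B_t).
With mu = 4/3, sigma = sqrt(3), x_0 = 7, this gives:
  X_t = 7 * exp((-1/6) * t + (sqrt(3)) * B_t).
Since sigma*B_t ~ Normal(0, sigma^2 t), E[exp(sigma*B_t)] = exp(sigma^2 t / 2); so E[X_t] = x_0 * exp((mu - sigma^2/2) t) * exp(sigma^2 t / 2) = x_0 * exp(mu t) = 7*exp(4*t/3).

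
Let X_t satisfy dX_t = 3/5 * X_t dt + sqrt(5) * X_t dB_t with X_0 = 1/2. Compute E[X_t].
E[X_t] = exp(3*t/5)/2

For GBM dX = mu X dt + sigma X dB with X_0 = x_0, apply Itô to Y = log X: dY = (mu - sigma^2/2) dt + sigma dB, so Y_t = log(x_0) + (mu - sigma^2/2) t + sigma B_t and hence X_t = x_0 * exp((mu - sigma^2/2) t + sigma B_t).
With mu = 3/5, sigma = sqrt(5), x_0 = 1/2, this gives:
  X_t = 1/2 * exp((-19/10) * t + (sqrt(5)) * B_t).
Since sigma*B_t ~ Normal(0, sigma^2 t), E[exp(sigma*B_t)] = exp(sigma^2 t / 2); so E[X_t] = x_0 * exp((mu - sigma^2/2) t) * exp(sigma^2 t / 2) = x_0 * exp(mu t) = exp(3*t/5)/2.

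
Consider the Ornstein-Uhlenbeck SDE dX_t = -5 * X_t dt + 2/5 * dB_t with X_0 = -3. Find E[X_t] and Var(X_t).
E[X_t] = -3*exp(-5*t); Var(X_t) = 2/125 - 2*exp(-10*t)/125

The OU SDE dX = -theta X dt + sigma dB admits the integrating factor exp(theta t): d(exp(theta t) X_t) = sigma exp(theta t) dB_t. Integrating from 0 to t:
  X_t = x_0 * exp(-theta t) + sigma * int_0^t exp(-theta (t-s)) dB_s.
The Itô integral has mean 0 and (by the Itô isometry) variance sigma^2 * int_0^t exp(-2 theta (t - s)) ds = sigma^2 * (1 - exp(-2 theta t)) / (2 theta).
With theta = 5, sigma = 2/5, x_0 = -3:
  E[X_t] = -3 * exp(-5 t) = -3*exp(-5*t)
  Var(X_t) = (2/5)^2 * (1 - exp(-2*5 t)) / (2 * 5) = 2/125 - 2*exp(-10*t)/125.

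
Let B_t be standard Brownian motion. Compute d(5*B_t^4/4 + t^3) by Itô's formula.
d(5*B_t^4/4 + t^3) = (15*B_t^2/2 + 3*t^2) dt + (5*B_t^3) dB_t

Itô's formula for f(t, x): d f(t, B_t) = (f_t + (1/2) f_xx) dt + f_x dB_t. Compute partials of f(t, x) = t^3 + 5*x^4/4:
  f_t(t,x)  = 3*t^2
  f_x(t,x)  = 5*x^3
  f_xx(t,x) = 15*x^2
Assemble drift = f_t + (1/2) f_xx = 3*t^2 + 15*x^2/2 and diffusion = f_x = 5*x^3. Substituting x = B_t:
  d(5*B_t^4/4 + t^3) = (15*B_t^2/2 + 3*t^2) dt + (5*B_t^3) dB_t.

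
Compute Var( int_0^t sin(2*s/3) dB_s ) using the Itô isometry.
Var = t/2 - 3*sin(4*t/3)/8

The Itô integral of a deterministic integrand f(s) has mean 0 because each increment f(s) * (B_{s+ds} - B_s) has mean 0. By the Itô isometry:
  Var( int_0^t f(s) dB_s ) = E[ (int_0^t f(s) dB_s)^2 ] = int_0^t f(s)^2 ds.
Here f(s) = sin(2*s/3), so f(s)^2 = sin(2*s/3)^2. Integrate:
  int_0^t (sin(2*s/3)^2) ds = t/2 - 3*sin(4*t/3)/8.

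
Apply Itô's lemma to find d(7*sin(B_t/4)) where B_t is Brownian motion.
d(7*sin(B_t/4)) = (-7*sin(B_t/4)/32) dt + (7*cos(B_t/4)/4) dB_t

Itô's formula for f(B_t) gives d f(B_t) = f'(B_t) dB_t + (1/2) f''(B_t) dt. Compute derivatives of f(x) = 7*sin(x/4):
  f'(x)  = 7*cos(x/4)/4
  f''(x) = -7*sin(x/4)/16
Substitute x = B_t and multiply the f'' term by 1/2:
  drift     = (1/2) * (-7*sin(x/4)/16) evaluated at B_t = -7*sin(B_t/4)/32
  diffusion = (7*cos(x/4)/4) evaluated at B_t = 7*cos(B_t/4)/4
Therefore d(7*sin(B_t/4)) = (-7*sin(B_t/4)/32) dt + (7*cos(B_t/4)/4) dB_t.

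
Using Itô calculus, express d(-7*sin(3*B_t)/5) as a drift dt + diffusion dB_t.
d(-7*sin(3*B_t)/5) = (63*sin(3*B_t)/10) dt + (-21*cos(3*B_t)/5) dB_t

Itô's formula for f(B_t) gives d f(B_t) = f'(B_t) dB_t + (1/2) f''(B_t) dt. Compute derivatives of f(x) = -7*sin(3*x)/5:
  f'(x)  = -21*cos(3*x)/5
  f''(x) = 63*sin(3*x)/5
Substitute x = B_t and multiply the f'' term by 1/2:
  drift     = (1/2) * (63*sin(3*x)/5) evaluated at B_t = 63*sin(3*B_t)/10
  diffusion = (-21*cos(3*x)/5) evaluated at B_t = -21*cos(3*B_t)/5
Therefore d(-7*sin(3*B_t)/5) = (63*sin(3*B_t)/10) dt + (-21*cos(3*B_t)/5) dB_t.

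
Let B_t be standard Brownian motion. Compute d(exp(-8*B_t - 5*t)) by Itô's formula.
d(exp(-8*B_t - 5*t)) = (27*exp(-8*B_t - 5*t)) dt + (-8*exp(-8*B_t - 5*t)) dB_t

Itô's formula for f(t, x): d f(t, B_t) = (f_t + (1/2) f_xx) dt + f_x dB_t. Compute partials of f(t, x) = exp(-5*t - 8*x):
  f_t(t,x)  = -5*exp(-5*t - 8*x)
  f_x(t,x)  = -8*exp(-5*t - 8*x)
  f_xx(t,x) = 64*exp(-5*t - 8*x)
Assemble drift = f_t + (1/2) f_xx = 27*exp(-5*t - 8*x) and diffusion = f_x = -8*exp(-5*t - 8*x). Substituting x = B_t:
  d(exp(-8*B_t - 5*t)) = (27*exp(-8*B_t - 5*t)) dt + (-8*exp(-8*B_t - 5*t)) dB_t.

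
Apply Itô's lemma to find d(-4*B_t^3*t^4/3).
d(-4*B_t^3*t^4/3) = (4*B_t*t^3*(-4*B_t^2 - 3*t)/3) dt + (-4*B_t^2*t^4) dB_t

Itô's formula for f(t, x): d f(t, B_t) = (f_t + (1/2) f_xx) dt + f_x dB_t. Compute partials of f(t, x) = -4*t^4*x^3/3:
  f_t(t,x)  = -16*t^3*x^3/3
  f_x(t,x)  = -4*t^4*x^2
  f_xx(t,x) = -8*t^4*x
Assemble drift = f_t + (1/2) f_xx = 4*t^3*x*(-3*t - 4*x^2)/3 and diffusion = f_x = -4*t^4*x^2. Substituting x = B_t:
  d(-4*B_t^3*t^4/3) = (4*B_t*t^3*(-4*B_t^2 - 3*t)/3) dt + (-4*B_t^2*t^4) dB_t.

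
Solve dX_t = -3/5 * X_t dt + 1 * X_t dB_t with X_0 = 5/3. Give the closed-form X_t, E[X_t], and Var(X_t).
X_t = 5/3 * exp((-11/10) t + (1) B_t); E[X_t] = 5*exp(-3*t/5)/3; Var(X_t) = (25*exp(t) - 25)*exp(-6*t/5)/9

For GBM dX = mu X dt + sigma X dB with X_0 = x_0, apply Itô to Y = log X: dY = (mu - sigma^2/2) dt + sigma dB, so Y_t = log(x_0) + (mu - sigma^2/2) t + sigma B_t and hence X_t = x_0 * exp((mu - sigma^2/2) t + sigma B_t).
With mu = -3/5, sigma = 1, x_0 = 5/3, this gives:
  X_t = 5/3 * exp((-11/10) * t + (1) * B_t).
Since sigma*B_t ~ Normal(0, sigma^2 t), E[exp(sigma*B_t)] = exp(sigma^2 t / 2); so E[X_t] = x_0 * exp((mu - sigma^2/2) t) * exp(sigma^2 t / 2) = x_0 * exp(mu t) = 5*exp(-3*t/5)/3.
Var(X_t) = E[X_t^2] - (E[X_t])^2 = x_0^2 * exp(2 mu t) * (exp(sigma^2 t) - 1) = (25*exp(t) - 25)*exp(-6*t/5)/9.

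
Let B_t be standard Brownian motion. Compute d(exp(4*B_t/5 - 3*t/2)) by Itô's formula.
d(exp(4*B_t/5 - 3*t/2)) = (-59*exp(4*B_t/5 - 3*t/2)/50) dt + (4*exp(4*B_t/5 - 3*t/2)/5) dB_t

Itô's formula for f(t, x): d f(t, B_t) = (f_t + (1/2) f_xx) dt + f_x dB_t. Compute partials of f(t, x) = exp(-3*t/2 + 4*x/5):
  f_t(t,x)  = -3*exp(-3*t/2 + 4*x/5)/2
  f_x(t,x)  = 4*exp(-3*t/2 + 4*x/5)/5
  f_xx(t,x) = 16*exp(-3*t/2 + 4*x/5)/25
Assemble drift = f_t + (1/2) f_xx = -59*exp(-3*t/2 + 4*x/5)/50 and diffusion = f_x = 4*exp(-3*t/2 + 4*x/5)/5. Substituting x = B_t:
  d(exp(4*B_t/5 - 3*t/2)) = (-59*exp(4*B_t/5 - 3*t/2)/50) dt + (4*exp(4*B_t/5 - 3*t/2)/5) dB_t.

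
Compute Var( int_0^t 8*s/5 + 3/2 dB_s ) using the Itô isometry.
Var = t*(256*t^2 + 720*t + 675)/300

The Itô integral of a deterministic integrand f(s) has mean 0 because each increment f(s) * (B_{s+ds} - B_s) has mean 0. By the Itô isometry:
  Var( int_0^t f(s) dB_s ) = E[ (int_0^t f(s) dB_s)^2 ] = int_0^t f(s)^2 ds.
Here f(s) = 8*s/5 + 3/2, so f(s)^2 = (16*s + 15)^2/100. Integrate:
  int_0^t ((16*s + 15)^2/100) ds = t*(256*t^2 + 720*t + 675)/300.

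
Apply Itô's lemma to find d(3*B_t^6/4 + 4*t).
d(3*B_t^6/4 + 4*t) = (45*B_t^4/4 + 4) dt + (9*B_t^5/2) dB_t

Itô's formula for f(t, x): d f(t, B_t) = (f_t + (1/2) f_xx) dt + f_x dB_t. Compute partials of f(t, x) = 4*t + 3*x^6/4:
  f_t(t,x)  = 4
  f_x(t,x)  = 9*x^5/2
  f_xx(t,x) = 45*x^4/2
Assemble drift = f_t + (1/2) f_xx = 45*x^4/4 + 4 and diffusion = f_x = 9*x^5/2. Substituting x = B_t:
  d(3*B_t^6/4 + 4*t) = (45*B_t^4/4 + 4) dt + (9*B_t^5/2) dB_t.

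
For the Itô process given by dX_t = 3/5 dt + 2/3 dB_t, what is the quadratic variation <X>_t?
<X>_t = 4*t/9

For an Itô process dX_t = a(t) dt + b(t) dB_t, the quadratic variation is <X>_t = int_0^t b(s)^2 ds (the drift term does not contribute). Here b(s) = 2/3, so
  b(s)^2 = 4/9.
Integrating from 0 to t:
  <X>_t = int_0^t (4/9) ds = 4*t/9.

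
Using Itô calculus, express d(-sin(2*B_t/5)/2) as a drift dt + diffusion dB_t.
d(-sin(2*B_t/5)/2) = (sin(2*B_t/5)/25) dt + (-cos(2*B_t/5)/5) dB_t

Itô's formula for f(B_t) gives d f(B_t) = f'(B_t) dB_t + (1/2) f''(B_t) dt. Compute derivatives of f(x) = -sin(2*x/5)/2:
  f'(x)  = -cos(2*x/5)/5
  f''(x) = 2*sin(2*x/5)/25
Substitute x = B_t and multiply the f'' term by 1/2:
  drift     = (1/2) * (2*sin(2*x/5)/25) evaluated at B_t = sin(2*B_t/5)/25
  diffusion = (-cos(2*x/5)/5) evaluated at B_t = -cos(2*B_t/5)/5
Therefore d(-sin(2*B_t/5)/2) = (sin(2*B_t/5)/25) dt + (-cos(2*B_t/5)/5) dB_t.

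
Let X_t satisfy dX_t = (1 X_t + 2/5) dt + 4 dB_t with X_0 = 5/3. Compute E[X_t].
E[X_t] = 31*exp(t)/15 - 2/5

Taking expectations and using E[dB_t] = 0, the mean m(t) = E[X_t] satisfies the ODE m'(t) = a m(t) + b with m(0) = x_0. With a = 1, b = 2/5, x_0 = 5/3, the solution is
  m(t) = x_0 * exp(a t) + (b/a) * (exp(a t) - 1)
       = (5/3) * exp(1 t) + ((2/5)/1) * (exp(1 t) - 1)
       = 31*exp(t)/15 - 2/5.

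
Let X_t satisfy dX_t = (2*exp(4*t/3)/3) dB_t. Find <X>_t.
<X>_t = exp(8*t/3)/6 - 1/6

For an Itô process dX_t = a(t) dt + b(t) dB_t, the quadratic variation is <X>_t = int_0^t b(s)^2 ds (the drift term does not contribute). Here b(s) = 2*exp(4*s/3)/3, so
  b(s)^2 = 4*exp(8*s/3)/9.
Integrating from 0 to t:
  <X>_t = int_0^t (4*exp(8*s/3)/9) ds = exp(8*t/3)/6 - 1/6.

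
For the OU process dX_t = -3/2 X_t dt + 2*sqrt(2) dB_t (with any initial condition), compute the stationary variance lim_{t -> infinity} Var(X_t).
lim Var(X_t) = 8/3

The OU SDE dX = -theta X dt + sigma dB admits the integrating factor exp(theta t): d(exp(theta t) X_t) = sigma exp(theta t) dB_t. Integrating from 0 to t gives X_t = x_0 * exp(-theta t) + sigma * int_0^t exp(-theta (t-s)) dB_s for any initial x_0. The Itô integral has variance (by the Itô isometry) sigma^2 * int_0^t exp(-2 theta (t - s)) ds = sigma^2 * (1 - exp(-2 theta t)) / (2 theta), independent of x_0.
With theta = 3/2, sigma = 2*sqrt(2):
  Var(X_t) = (2*sqrt(2))^2 * (1 - exp(-2*3/2 t)) / (2 * 3/2) = 8/3 - 8*exp(-3*t)/3.
As t -> infinity, exp(-2*3/2 t) -> 0, so the stationary variance is sigma^2 / (2 theta) = 8/3.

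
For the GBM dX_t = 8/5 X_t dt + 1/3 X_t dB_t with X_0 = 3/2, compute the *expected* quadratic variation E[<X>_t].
E[<X>_t] = 45*exp(149*t/45)/596 - 45/596

<X>_t = int_0^t ((1/3) * X_s)^2 ds. Taking expectation inside the integral: E[<X>_t] = (1/3)^2 * int_0^t E[X_s^2] ds. For GBM, E[X_s^2] = x_0^2 * exp((2 mu + sigma^2) s). Integrating:
  E[<X>_t] = (1/3)^2 * (3/2)^2 * (exp((2*(8/5) + (1/3)^2) t) - 1) / (2*(8/5) + (1/3)^2)
           = (1/3)^2 * (3/2)^2 * (exp((149/45) t) - 1) / (149/45) = 45*exp(149*t/45)/596 - 45/596.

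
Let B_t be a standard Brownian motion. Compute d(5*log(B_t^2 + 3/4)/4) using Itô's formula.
d(5*log(B_t^2 + 3/4)/4) = (5*(3 - 4*B_t^2)/(4*B_t^2 + 3)^2) dt + (10*B_t/(4*B_t^2 + 3)) dB_t

Itô's formula for f(B_t) gives d f(B_t) = f'(B_t) dB_t + (1/2) f''(B_t) dt. Compute derivatives of f(x) = 5*log(x^2 + 3/4)/4:
  f'(x)  = 10*x/(4*x^2 + 3)
  f''(x) = 10*(3 - 4*x^2)/(4*x^2 + 3)^2
Substitute x = B_t and multiply the f'' term by 1/2:
  drift     = (1/2) * (10*(3 - 4*x^2)/(4*x^2 + 3)^2) evaluated at B_t = 5*(3 - 4*B_t^2)/(4*B_t^2 + 3)^2
  diffusion = (10*x/(4*x^2 + 3)) evaluated at B_t = 10*B_t/(4*B_t^2 + 3)
Therefore d(5*log(B_t^2 + 3/4)/4) = (5*(3 - 4*B_t^2)/(4*B_t^2 + 3)^2) dt + (10*B_t/(4*B_t^2 + 3)) dB_t.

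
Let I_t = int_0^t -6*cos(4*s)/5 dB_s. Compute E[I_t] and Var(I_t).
E[I_t] = 0; Var(I_t) = 18*t/25 + 9*sin(4*t)*cos(4*t)/50

The Itô integral of a deterministic integrand f(s) has mean 0 because each increment f(s) * (B_{s+ds} - B_s) has mean 0. By the Itô isometry:
  Var( int_0^t f(s) dB_s ) = E[ (int_0^t f(s) dB_s)^2 ] = int_0^t f(s)^2 ds.
Here f(s) = -6*cos(4*s)/5, so f(s)^2 = 36*cos(4*s)^2/25. Integrate:
  int_0^t (36*cos(4*s)^2/25) ds = 18*t/25 + 9*sin(4*t)*cos(4*t)/50.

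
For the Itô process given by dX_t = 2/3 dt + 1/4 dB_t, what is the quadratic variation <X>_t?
<X>_t = t/16

For an Itô process dX_t = a(t) dt + b(t) dB_t, the quadratic variation is <X>_t = int_0^t b(s)^2 ds (the drift term does not contribute). Here b(s) = 1/4, so
  b(s)^2 = 1/16.
Integrating from 0 to t:
  <X>_t = int_0^t (1/16) ds = t/16.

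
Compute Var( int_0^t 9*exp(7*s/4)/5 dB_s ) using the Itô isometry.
Var = 162*exp(7*t/2)/175 - 162/175

The Itô integral of a deterministic integrand f(s) has mean 0 because each increment f(s) * (B_{s+ds} - B_s) has mean 0. By the Itô isometry:
  Var( int_0^t f(s) dB_s ) = E[ (int_0^t f(s) dB_s)^2 ] = int_0^t f(s)^2 ds.
Here f(s) = 9*exp(7*s/4)/5, so f(s)^2 = 81*exp(7*s/2)/25. Integrate:
  int_0^t (81*exp(7*s/2)/25) ds = 162*exp(7*t/2)/175 - 162/175.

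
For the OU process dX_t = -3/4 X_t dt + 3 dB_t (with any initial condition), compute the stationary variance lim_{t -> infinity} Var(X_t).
lim Var(X_t) = 6

The OU SDE dX = -theta X dt + sigma dB admits the integrating factor exp(theta t): d(exp(theta t) X_t) = sigma exp(theta t) dB_t. Integrating from 0 to t gives X_t = x_0 * exp(-theta t) + sigma * int_0^t exp(-theta (t-s)) dB_s for any initial x_0. The Itô integral has variance (by the Itô isometry) sigma^2 * int_0^t exp(-2 theta (t - s)) ds = sigma^2 * (1 - exp(-2 theta t)) / (2 theta), independent of x_0.
With theta = 3/4, sigma = 3:
  Var(X_t) = (3)^2 * (1 - exp(-2*3/4 t)) / (2 * 3/4) = 6 - 6*exp(-3*t/2).
As t -> infinity, exp(-2*3/4 t) -> 0, so the stationary variance is sigma^2 / (2 theta) = 6.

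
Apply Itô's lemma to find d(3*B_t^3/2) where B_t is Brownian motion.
d(3*B_t^3/2) = (9*B_t/2) dt + (9*B_t^2/2) dB_t

Itô's formula for f(B_t) gives d f(B_t) = f'(B_t) dB_t + (1/2) f''(B_t) dt. Compute derivatives of f(x) = 3*x^3/2:
  f'(x)  = 9*x^2/2
  f''(x) = 9*x
Substitute x = B_t and multiply the f'' term by 1/2:
  drift     = (1/2) * (9*x) evaluated at B_t = 9*B_t/2
  diffusion = (9*x^2/2) evaluated at B_t = 9*B_t^2/2
Therefore d(3*B_t^3/2) = (9*B_t/2) dt + (9*B_t^2/2) dB_t.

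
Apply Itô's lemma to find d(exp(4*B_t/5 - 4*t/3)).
d(exp(4*B_t/5 - 4*t/3)) = (-76*exp(4*B_t/5 - 4*t/3)/75) dt + (4*exp(4*B_t/5 - 4*t/3)/5) dB_t

Itô's formula for f(t, x): d f(t, B_t) = (f_t + (1/2) f_xx) dt + f_x dB_t. Compute partials of f(t, x) = exp(-4*t/3 + 4*x/5):
  f_t(t,x)  = -4*exp(-4*t/3 + 4*x/5)/3
  f_x(t,x)  = 4*exp(-4*t/3 + 4*x/5)/5
  f_xx(t,x) = 16*exp(-4*t/3 + 4*x/5)/25
Assemble drift = f_t + (1/2) f_xx = -76*exp(-4*t/3 + 4*x/5)/75 and diffusion = f_x = 4*exp(-4*t/3 + 4*x/5)/5. Substituting x = B_t:
  d(exp(4*B_t/5 - 4*t/3)) = (-76*exp(4*B_t/5 - 4*t/3)/75) dt + (4*exp(4*B_t/5 - 4*t/3)/5) dB_t.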